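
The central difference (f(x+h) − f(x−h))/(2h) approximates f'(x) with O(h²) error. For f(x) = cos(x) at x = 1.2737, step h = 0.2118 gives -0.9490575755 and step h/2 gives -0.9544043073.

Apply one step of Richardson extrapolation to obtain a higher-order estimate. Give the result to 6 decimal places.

Leading term ∝ h^2; use weight 4 = 2^2.
Weighted: (-3.8176172292) − (-0.9490575755) = -2.8685596537
Divide by 2^2 − 1 = 3.
R = (-2.8685596537)/3 = -0.9561865512

-0.956187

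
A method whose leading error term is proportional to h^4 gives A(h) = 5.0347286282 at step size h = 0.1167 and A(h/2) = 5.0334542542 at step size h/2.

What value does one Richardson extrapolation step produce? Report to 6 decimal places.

5.033369

Order 4 gives 2^r = 16 and 2^r − 1 = 15.
2^4*A(h/2) = 80.5352680672; minus A(h) gives 75.5005394390.
Divide by 2^4 − 1 = 15.
(16*5.0334542542 − 5.0347286282)/(16 − 1) = 5.0333692959
Correction |R − A(h/2)| = 8.496e-05; gap |A(h/2) − A(h)| = 1.274e-03.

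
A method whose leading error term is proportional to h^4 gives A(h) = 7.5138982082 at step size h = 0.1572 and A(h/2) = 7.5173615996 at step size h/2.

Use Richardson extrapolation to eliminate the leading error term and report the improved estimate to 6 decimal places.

7.517592

r = 4: numerator weight 16, denominator 15.
16*7.5173615996 − 7.5138982082 = 112.7638873854
R = 112.7638873854/15 = 7.5175924924
Correction |R − A(h/2)| = 2.309e-04; gap |A(h/2) − A(h)| = 3.463e-03.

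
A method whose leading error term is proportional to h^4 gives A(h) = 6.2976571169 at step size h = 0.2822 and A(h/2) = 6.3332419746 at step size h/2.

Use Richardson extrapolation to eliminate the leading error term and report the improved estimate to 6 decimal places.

6.335614

Error is O(h^4); halving h shrinks it by 2^4 = 16.
16·6.3332419746 = 101.3318715936; subtract 6.2976571169 → 95.0342144767
Divide by 2^4 − 1 = 15.
95.0342144767 ÷ 15 = 6.3356142984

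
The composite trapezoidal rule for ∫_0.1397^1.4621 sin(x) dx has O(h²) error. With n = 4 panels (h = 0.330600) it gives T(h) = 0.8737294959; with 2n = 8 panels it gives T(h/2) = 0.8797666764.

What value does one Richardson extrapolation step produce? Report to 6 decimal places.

0.881779

Leading term ∝ h^2; use weight 4 = 2^2.
Difference of the inputs: 0.8797666764 − 0.8737294959 = 0.0060371805
Correction (A(h/2) − A(h))/(4 − 1) = 0.0060371805/3 = 0.0020123935
R = A(h/2) + (A(h/2) − A(h))/3 = 0.8797666764 + 0.0020123935 = 0.8817790699
Gap between inputs: 6.037e-03; correction applied: +0.0020123935.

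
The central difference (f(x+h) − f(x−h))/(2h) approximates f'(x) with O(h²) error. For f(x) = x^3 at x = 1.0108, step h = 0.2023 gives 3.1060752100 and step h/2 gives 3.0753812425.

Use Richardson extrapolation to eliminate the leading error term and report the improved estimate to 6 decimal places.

Error is O(h^2); halving h shrinks it by 2^2 = 4.
Weighted: 12.3015249700 − 3.1060752100 = 9.1954497600
Divide by 2^2 − 1 = 3.
9.1954497600 ÷ 3 = 3.0651499200

3.065150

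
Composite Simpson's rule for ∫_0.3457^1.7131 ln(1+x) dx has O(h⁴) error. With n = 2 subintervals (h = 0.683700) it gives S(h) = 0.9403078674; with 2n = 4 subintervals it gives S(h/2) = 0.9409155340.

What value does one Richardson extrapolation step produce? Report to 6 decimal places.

With r = 4 the leading error scales as h^4, so the weight is 2^4 = 16.
Weighted: 15.0546485440 − 0.9403078674 = 14.1143406766
Divide by 2^4 − 1 = 15.
Extrapolated: 14.1143406766 / 15 = 0.9409560451
Gap between inputs: 6.077e-04; correction applied: +0.0000405111.

0.940956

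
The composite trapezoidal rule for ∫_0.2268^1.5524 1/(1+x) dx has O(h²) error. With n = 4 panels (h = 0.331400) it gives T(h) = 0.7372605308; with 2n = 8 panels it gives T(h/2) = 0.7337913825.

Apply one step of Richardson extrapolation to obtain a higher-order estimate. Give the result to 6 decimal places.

Error is O(h^2); halving h shrinks it by 2^2 = 4.
4 × 0.7337913825 = 2.9351655300; subtract 0.7372605308 → 2.1979049992
Divide by 2^2 − 1 = 3.
Result: 0.7326349997

0.732635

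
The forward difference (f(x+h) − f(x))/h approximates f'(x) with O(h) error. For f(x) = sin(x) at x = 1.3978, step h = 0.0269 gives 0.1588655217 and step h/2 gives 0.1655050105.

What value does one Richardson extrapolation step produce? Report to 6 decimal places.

Leading term ∝ h^1; use weight 2 = 2^1.
2×0.1655050105 − 0.1588655217 = 0.1721444993
(2×0.1655050105 − 0.1588655217)/(2 − 1) = 0.1721444993

0.172144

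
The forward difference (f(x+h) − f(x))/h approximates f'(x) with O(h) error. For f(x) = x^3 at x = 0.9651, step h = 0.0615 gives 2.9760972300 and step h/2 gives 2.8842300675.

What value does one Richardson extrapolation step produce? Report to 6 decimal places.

2.792363

Method order is 1; weight 2^1 = 2.
Top: 2(2.8842300675) − (2.9760972300) = 2.7923629050
2.7923629050 ÷ 1 = 2.7923629050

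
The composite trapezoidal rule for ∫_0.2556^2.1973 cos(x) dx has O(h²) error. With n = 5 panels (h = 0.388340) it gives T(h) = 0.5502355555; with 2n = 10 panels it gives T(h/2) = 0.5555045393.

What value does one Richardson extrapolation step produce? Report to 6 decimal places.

Error is O(h^2); halving h shrinks it by 2^2 = 4.
2^2*A(h/2) = 2.2220181572; minus A(h) gives 1.6717826017.
Denominator 4 − 1 = 3.
1.6717826017 ÷ 3 = 0.5572608672

0.557261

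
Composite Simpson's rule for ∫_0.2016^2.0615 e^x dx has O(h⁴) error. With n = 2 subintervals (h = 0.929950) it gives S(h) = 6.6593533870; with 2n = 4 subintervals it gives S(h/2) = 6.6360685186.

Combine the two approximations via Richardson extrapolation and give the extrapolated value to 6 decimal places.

Error is O(h^4); halving h shrinks it by 2^4 = 16.
Top: 16(6.6360685186) − (6.6593533870) = 99.5177429106
99.5177429106 ÷ 15 = 6.6345161940
Gap between inputs: 2.328e-02; correction applied: −0.0015523246.

6.634516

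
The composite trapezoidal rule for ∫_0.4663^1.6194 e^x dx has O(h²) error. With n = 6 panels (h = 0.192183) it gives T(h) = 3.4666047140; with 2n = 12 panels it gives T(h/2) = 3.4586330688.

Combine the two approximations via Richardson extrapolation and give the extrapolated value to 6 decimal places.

3.455976

Error is O(h^2); halving h shrinks it by 2^2 = 4.
A(h/2) − A(h) = 3.4586330688 − 3.4666047140 = -0.0079716452
Correction (A(h/2) − A(h))/(4 − 1) = (-0.0079716452)/3 = -0.0026572151
R = A(h/2) + (A(h/2) − A(h))/3 = 3.4586330688 − 0.0026572151 = 3.4559758537
Gap between inputs: 7.972e-03; correction applied: −0.0026572151.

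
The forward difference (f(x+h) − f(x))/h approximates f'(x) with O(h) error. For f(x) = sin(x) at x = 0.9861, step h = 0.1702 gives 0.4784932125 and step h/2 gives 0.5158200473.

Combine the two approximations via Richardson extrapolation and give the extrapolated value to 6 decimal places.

0.553147

Method order is 1; weight 2^1 = 2.
Numerator 2·A(h/2) − A(h) = 2·0.5158200473 − 0.4784932125 = 0.5531468821
(2·0.5158200473 − 0.4784932125)/(2 − 1) = 0.5531468821
Shift from A(h/2): +0.0373268348.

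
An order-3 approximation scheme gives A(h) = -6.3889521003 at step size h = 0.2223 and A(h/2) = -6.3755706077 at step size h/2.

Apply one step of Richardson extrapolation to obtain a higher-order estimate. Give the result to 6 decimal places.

-6.373659

Method order is 3; weight 2^3 = 8.
Difference of the inputs: -6.3755706077 − (-6.3889521003) = 0.0133814926
Correction (A(h/2) − A(h))/(8 − 1) = 0.0133814926/7 = 0.0019116418
R = A(h/2) + (A(h/2) − A(h))/7 = -6.3755706077 + 0.0019116418 = -6.3736589659
Gap between inputs: 1.338e-02; correction applied: +0.0019116418.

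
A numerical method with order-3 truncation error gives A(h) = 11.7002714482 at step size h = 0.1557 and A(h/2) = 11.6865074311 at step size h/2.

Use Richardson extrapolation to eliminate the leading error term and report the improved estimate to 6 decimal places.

Method order is 3; weight 2^3 = 8.
Numerator 8·A(h/2) − A(h) = 8·11.6865074311 − 11.7002714482 = 81.7917880006
Divide by 2^3 − 1 = 7.
81.7917880006 ÷ 7 = 11.6845411429

11.684541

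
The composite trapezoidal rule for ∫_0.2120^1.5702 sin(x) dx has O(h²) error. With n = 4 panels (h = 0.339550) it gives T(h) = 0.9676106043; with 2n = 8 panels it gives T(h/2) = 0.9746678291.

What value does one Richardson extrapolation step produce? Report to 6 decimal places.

Order 2 gives 2^r = 4 and 2^r − 1 = 3.
Weighted: 3.8986713164 − 0.9676106043 = 2.9310607121
Divide by 2^2 − 1 = 3.
2.9310607121 ÷ 3 = 0.9770202374
Shift from A(h/2): +0.0023524083.

0.977020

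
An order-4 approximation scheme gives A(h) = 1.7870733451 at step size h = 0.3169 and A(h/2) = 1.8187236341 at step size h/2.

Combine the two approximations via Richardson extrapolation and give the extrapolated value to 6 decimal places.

Method order is 4; weight 2^4 = 16.
Top: 16(1.8187236341) − (1.7870733451) = 27.3125048005
Extrapolated: 27.3125048005 / 15 = 1.8208336534
Gap between inputs: 3.165e-02; correction applied: +0.0021100193.

1.820834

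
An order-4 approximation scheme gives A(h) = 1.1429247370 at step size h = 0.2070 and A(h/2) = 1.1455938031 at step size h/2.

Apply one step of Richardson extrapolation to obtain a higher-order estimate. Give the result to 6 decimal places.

1.145772

Order 4 gives 2^r = 16 and 2^r − 1 = 15.
16*1.1455938031 − 1.1429247370 = 17.1865761126
Denominator 16 − 1 = 15.
So the Richardson estimate is 1.1457717408.
Shift from A(h/2): +0.0001779377.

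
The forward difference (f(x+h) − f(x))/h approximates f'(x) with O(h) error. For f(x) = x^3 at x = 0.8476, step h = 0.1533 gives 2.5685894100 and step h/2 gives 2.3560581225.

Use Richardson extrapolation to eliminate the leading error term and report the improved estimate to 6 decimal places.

Method order is 1; weight 2^1 = 2.
2 × 2.3560581225 − 2.5685894100 = 2.1435268350
Denominator 2 − 1 = 1.
So the Richardson estimate is 2.1435268350.

2.143527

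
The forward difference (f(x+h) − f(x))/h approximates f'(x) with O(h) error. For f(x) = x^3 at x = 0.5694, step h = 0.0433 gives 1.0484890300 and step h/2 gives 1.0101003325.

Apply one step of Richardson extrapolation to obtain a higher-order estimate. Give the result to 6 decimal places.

0.971712

With r = 1 the leading error scales as h^1, so the weight is 2^1 = 2.
Difference of the inputs: 1.0101003325 − 1.0484890300 = -0.0383886975
Correction (A(h/2) − A(h))/(2 − 1) = (-0.0383886975)/1 = -0.0383886975
R = 1.0101003325 − 0.0383886975 = 0.9717116350
Correction |R − A(h/2)| = 3.839e-02; gap |A(h/2) − A(h)| = 3.839e-02.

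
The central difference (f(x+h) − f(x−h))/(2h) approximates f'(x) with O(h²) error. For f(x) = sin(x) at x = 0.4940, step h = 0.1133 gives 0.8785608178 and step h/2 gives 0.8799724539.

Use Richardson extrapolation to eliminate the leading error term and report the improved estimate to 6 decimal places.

0.880443

With r = 2 the leading error scales as h^2, so the weight is 2^2 = 4.
4·0.8799724539 = 3.5198898156; subtract 0.8785608178 → 2.6413289978
Divide by 2^2 − 1 = 3.
2.6413289978 ÷ 3 = 0.8804429993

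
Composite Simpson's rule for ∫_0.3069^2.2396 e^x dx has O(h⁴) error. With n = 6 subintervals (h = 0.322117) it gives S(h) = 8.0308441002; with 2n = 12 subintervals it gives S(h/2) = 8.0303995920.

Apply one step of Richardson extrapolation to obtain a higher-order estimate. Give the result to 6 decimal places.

8.030370

The method has order 4: 2^4 = 16.
Numerator 16*A(h/2) − A(h) = 16*8.0303995920 − 8.0308441002 = 120.4555493718
(16*8.0303995920 − 8.0308441002)/(16 − 1) = 8.0303699581
Correction |R − A(h/2)| = 2.963e-05; gap |A(h/2) − A(h)| = 4.445e-04.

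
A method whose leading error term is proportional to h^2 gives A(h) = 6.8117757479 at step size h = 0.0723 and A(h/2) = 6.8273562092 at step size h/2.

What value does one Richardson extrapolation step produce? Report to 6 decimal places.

6.832550

With r = 2 the leading error scales as h^2, so the weight is 2^2 = 4.
Top: 4(6.8273562092) − (6.8117757479) = 20.4976490889
20.4976490889 ÷ 3 = 6.8325496963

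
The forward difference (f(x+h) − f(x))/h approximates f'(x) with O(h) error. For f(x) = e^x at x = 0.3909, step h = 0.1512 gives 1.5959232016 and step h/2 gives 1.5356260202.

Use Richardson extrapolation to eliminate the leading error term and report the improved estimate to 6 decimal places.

1.475329

The method has order 1: 2^1 = 2.
A(h/2) − A(h) = 1.5356260202 − 1.5959232016 = -0.0602971814
Correction (A(h/2) − A(h))/(2 − 1) = (-0.0602971814)/1 = -0.0602971814
R = 1.5356260202 − 0.0602971814 = 1.4753288388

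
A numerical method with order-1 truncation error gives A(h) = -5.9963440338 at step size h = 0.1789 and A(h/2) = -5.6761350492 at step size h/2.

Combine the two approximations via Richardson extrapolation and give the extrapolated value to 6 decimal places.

-5.355926

Error is O(h^1); halving h shrinks it by 2^1 = 2.
A(h/2) − A(h) = -5.6761350492 − (-5.9963440338) = 0.3202089846
Divide by 2^1 − 1 = 1: 0.3202089846/1 = 0.3202089846
R = -5.6761350492 + 0.3202089846 = -5.3559260646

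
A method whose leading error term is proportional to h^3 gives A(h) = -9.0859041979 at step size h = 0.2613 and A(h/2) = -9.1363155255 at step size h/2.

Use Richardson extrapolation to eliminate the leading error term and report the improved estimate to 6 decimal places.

-9.143517

Order 3 gives 2^r = 8 and 2^r − 1 = 7.
Weighted: (-73.0905242040) − (-9.0859041979) = -64.0046200061
Extrapolated: (-64.0046200061) / 7 = -9.1435171437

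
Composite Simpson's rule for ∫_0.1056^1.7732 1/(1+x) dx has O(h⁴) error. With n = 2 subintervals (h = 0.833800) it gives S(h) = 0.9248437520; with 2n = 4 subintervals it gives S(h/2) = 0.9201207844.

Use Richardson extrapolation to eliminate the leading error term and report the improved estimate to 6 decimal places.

0.919806

The method has order 4: 2^4 = 16.
16*0.9201207844 = 14.7219325504; subtract 0.9248437520 → 13.7970887984
13.7970887984 ÷ 15 = 0.9198059199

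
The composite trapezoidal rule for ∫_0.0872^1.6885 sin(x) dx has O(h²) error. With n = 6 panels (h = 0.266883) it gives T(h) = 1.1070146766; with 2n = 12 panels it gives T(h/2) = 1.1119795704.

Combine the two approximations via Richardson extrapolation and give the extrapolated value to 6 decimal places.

The method has order 2: 2^2 = 4.
Difference of the inputs: 1.1119795704 − 1.1070146766 = 0.0049648938
Divide by 2^2 − 1 = 3: 0.0049648938/3 = 0.0016549646
R = A(h/2) + (A(h/2) − A(h))/3 = 1.1119795704 + 0.0016549646 = 1.1136345350

1.113635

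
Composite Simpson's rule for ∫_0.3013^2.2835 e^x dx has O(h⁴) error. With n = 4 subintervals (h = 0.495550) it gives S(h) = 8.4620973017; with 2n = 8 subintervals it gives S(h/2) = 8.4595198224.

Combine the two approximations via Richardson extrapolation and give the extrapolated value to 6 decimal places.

8.459348

r = 4, so 2^r = 16.
16·8.4595198224 = 135.3523171584; subtract 8.4620973017 → 126.8902198567
Divide by 2^4 − 1 = 15.
(16·8.4595198224 − 8.4620973017)/(16 − 1) = 8.4593479904
Shift from A(h/2): −0.0001718320.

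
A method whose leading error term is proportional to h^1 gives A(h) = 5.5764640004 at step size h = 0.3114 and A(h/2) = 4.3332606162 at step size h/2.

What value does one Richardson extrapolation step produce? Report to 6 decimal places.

3.090057

Order 1 gives 2^r = 2 and 2^r − 1 = 1.
A(h/2) − A(h) = 4.3332606162 − 5.5764640004 = -1.2432033842
Correction (A(h/2) − A(h))/(2 − 1) = (-1.2432033842)/1 = -1.2432033842
R = A(h/2) + (A(h/2) − A(h))/1 = 4.3332606162 − 1.2432033842 = 3.0900572320
Shift from A(h/2): −1.2432033842.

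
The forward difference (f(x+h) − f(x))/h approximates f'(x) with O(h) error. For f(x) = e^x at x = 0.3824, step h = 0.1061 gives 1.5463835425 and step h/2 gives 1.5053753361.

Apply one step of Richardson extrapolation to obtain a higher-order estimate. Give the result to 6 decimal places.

Leading term ∝ h^1; use weight 2 = 2^1.
2*1.5053753361 = 3.0107506722; 3.0107506722 − 1.5463835425 = 1.4643671297
Extrapolated: 1.4643671297 / 1 = 1.4643671297
Gap between inputs: 4.101e-02; correction applied: −0.0410082064.

1.464367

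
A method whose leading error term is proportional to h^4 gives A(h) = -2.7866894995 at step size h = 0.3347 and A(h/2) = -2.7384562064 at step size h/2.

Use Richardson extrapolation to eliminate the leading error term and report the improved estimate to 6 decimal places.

Leading term ∝ h^4; use weight 16 = 2^4.
2^4·A(h/2) = -43.8152993024; minus A(h) gives -41.0286098029.
(16·(-2.7384562064) − (-2.7866894995))/(16 − 1) = -2.7352406535
Shift from A(h/2): +0.0032155529.

-2.735241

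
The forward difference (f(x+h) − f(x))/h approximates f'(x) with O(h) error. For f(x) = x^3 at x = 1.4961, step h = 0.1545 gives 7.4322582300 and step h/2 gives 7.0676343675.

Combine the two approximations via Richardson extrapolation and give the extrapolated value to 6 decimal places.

6.703011

r = 1: numerator weight 2, denominator 1.
2^1*A(h/2) = 14.1352687350; minus A(h) gives 6.7030105050.
(2*7.0676343675 − 7.4322582300)/(2 − 1) = 6.7030105050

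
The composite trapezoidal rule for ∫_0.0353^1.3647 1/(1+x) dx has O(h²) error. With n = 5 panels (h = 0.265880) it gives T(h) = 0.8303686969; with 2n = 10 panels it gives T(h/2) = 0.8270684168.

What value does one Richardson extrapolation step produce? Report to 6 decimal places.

0.825968

With r = 2 the leading error scales as h^2, so the weight is 2^2 = 4.
2^2×A(h/2) = 3.3082736672; minus A(h) gives 2.4779049703.
2.4779049703 ÷ 3 = 0.8259683234
Correction |R − A(h/2)| = 1.100e-03; gap |A(h/2) − A(h)| = 3.300e-03.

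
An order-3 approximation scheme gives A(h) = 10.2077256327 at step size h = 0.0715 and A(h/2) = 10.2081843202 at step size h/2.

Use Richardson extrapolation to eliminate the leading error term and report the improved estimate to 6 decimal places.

r = 3: numerator weight 8, denominator 7.
8·10.2081843202 = 81.6654745616; 81.6654745616 − 10.2077256327 = 71.4577489289
Divide by 2^3 − 1 = 7.
So the Richardson estimate is 10.2082498470.
Gap between inputs: 4.587e-04; correction applied: +0.0000655268.

10.208250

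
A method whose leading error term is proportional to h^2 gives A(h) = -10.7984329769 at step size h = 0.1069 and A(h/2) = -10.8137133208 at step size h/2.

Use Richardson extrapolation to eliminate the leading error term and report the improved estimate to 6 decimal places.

Leading term ∝ h^2; use weight 4 = 2^2.
A(h/2) − A(h) = -10.8137133208 − (-10.7984329769) = -0.0152803439
Divide by 2^2 − 1 = 3: (-0.0152803439)/3 = -0.0050934480
R = -10.8137133208 − 0.0050934480 = -10.8188067688

-10.818807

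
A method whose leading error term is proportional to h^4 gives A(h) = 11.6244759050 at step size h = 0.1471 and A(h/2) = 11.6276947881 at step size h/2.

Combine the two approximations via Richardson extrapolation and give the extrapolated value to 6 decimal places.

With r = 4 the leading error scales as h^4, so the weight is 2^4 = 16.
Top: 16(11.6276947881) − (11.6244759050) = 174.4186407046
Denominator 16 − 1 = 15.
174.4186407046 ÷ 15 = 11.6279093803

11.627909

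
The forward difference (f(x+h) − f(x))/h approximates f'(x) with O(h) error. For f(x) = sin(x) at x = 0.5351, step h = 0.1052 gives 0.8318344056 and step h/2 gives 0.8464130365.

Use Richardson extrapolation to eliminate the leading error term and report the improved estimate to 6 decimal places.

0.860992

Method order is 1; weight 2^1 = 2.
Numerator 2·A(h/2) − A(h) = 2·0.8464130365 − 0.8318344056 = 0.8609916674
Divide by 2^1 − 1 = 1.
0.8609916674 ÷ 1 = 0.8609916674
Correction |R − A(h/2)| = 1.458e-02; gap |A(h/2) − A(h)| = 1.458e-02.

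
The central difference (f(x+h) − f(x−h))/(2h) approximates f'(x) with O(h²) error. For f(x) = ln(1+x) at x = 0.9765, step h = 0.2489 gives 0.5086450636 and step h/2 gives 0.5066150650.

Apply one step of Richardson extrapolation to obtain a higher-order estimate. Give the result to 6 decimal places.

Error is O(h^2); halving h shrinks it by 2^2 = 4.
Weighted: 2.0264602600 − 0.5086450636 = 1.5178151964
Extrapolated: 1.5178151964 / 3 = 0.5059383988

0.505938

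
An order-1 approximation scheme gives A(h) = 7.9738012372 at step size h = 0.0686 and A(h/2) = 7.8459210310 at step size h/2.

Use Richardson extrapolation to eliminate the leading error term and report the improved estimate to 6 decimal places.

The method has order 1: 2^1 = 2.
2·7.8459210310 = 15.6918420620; 15.6918420620 − 7.9738012372 = 7.7180408248
Divide by 2^1 − 1 = 1.
Extrapolated: 7.7180408248 / 1 = 7.7180408248
Shift from A(h/2): −0.1278802062.

7.718041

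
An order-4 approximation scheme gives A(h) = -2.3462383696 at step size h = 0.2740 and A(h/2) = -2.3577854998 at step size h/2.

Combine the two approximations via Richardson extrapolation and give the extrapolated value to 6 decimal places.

-2.358555

With r = 4 the leading error scales as h^4, so the weight is 2^4 = 16.
Numerator 16 × A(h/2) − A(h) = 16 × (-2.3577854998) − (-2.3462383696) = -35.3783296272
Divide by 2^4 − 1 = 15.
(-35.3783296272) ÷ 15 = -2.3585553085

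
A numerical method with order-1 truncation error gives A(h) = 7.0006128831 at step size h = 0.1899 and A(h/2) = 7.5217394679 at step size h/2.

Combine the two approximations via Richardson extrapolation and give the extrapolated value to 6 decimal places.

Order 1 gives 2^r = 2 and 2^r − 1 = 1.
2 × 7.5217394679 = 15.0434789358; 15.0434789358 − 7.0006128831 = 8.0428660527
Divide by 2^1 − 1 = 1.
8.0428660527 ÷ 1 = 8.0428660527
Gap between inputs: 5.211e-01; correction applied: +0.5211265848.

8.042866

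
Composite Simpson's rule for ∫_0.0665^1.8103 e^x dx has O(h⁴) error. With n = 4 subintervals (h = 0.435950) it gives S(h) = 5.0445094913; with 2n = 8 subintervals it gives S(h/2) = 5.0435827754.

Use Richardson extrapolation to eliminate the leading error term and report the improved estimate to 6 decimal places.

5.043521

Method order is 4; weight 2^4 = 16.
2^4×A(h/2) = 80.6973244064; minus A(h) gives 75.6528149151.
Extrapolated: 75.6528149151 / 15 = 5.0435209943
Shift from A(h/2): −0.0000617811.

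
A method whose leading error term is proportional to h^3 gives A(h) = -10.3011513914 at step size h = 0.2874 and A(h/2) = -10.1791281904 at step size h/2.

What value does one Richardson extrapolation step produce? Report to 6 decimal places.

Order 3 gives 2^r = 8 and 2^r − 1 = 7.
8 × (-10.1791281904) − (-10.3011513914) = -71.1318741318
R = (-71.1318741318)/7 = -10.1616963045

-10.161696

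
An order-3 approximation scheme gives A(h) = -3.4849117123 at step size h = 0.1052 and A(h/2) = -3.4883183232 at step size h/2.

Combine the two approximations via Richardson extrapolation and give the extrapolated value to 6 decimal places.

Error is O(h^3); halving h shrinks it by 2^3 = 8.
8 × (-3.4883183232) − (-3.4849117123) = -24.4216348733
Denominator 8 − 1 = 7.
Extrapolated: (-24.4216348733) / 7 = -3.4888049819
Gap between inputs: 3.407e-03; correction applied: −0.0004866587.

-3.488805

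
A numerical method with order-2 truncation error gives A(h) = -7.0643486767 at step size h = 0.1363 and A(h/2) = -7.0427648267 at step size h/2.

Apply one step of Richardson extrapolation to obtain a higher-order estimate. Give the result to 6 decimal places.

Error is O(h^2); halving h shrinks it by 2^2 = 4.
4 × (-7.0427648267) − (-7.0643486767) = -21.1067106301
(4 × (-7.0427648267) − (-7.0643486767))/(4 − 1) = -7.0355702100

-7.035570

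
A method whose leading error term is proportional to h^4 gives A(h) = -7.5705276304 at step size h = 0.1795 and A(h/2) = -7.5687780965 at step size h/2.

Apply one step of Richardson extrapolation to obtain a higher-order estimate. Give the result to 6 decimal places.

r = 4, so 2^r = 16.
Weighted: (-121.1004495440) − (-7.5705276304) = -113.5299219136
Divide by 2^4 − 1 = 15.
(16 × (-7.5687780965) − (-7.5705276304))/(16 − 1) = -7.5686614609

-7.568661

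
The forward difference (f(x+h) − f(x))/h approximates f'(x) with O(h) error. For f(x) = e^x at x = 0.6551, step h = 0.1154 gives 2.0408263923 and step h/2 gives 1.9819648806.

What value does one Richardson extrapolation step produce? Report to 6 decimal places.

Leading term ∝ h^1; use weight 2 = 2^1.
2*1.9819648806 = 3.9639297612; subtract 2.0408263923 → 1.9231033689
Divide by 2^1 − 1 = 1.
(2*1.9819648806 − 2.0408263923)/(2 − 1) = 1.9231033689
Gap between inputs: 5.886e-02; correction applied: −0.0588615117.

1.923103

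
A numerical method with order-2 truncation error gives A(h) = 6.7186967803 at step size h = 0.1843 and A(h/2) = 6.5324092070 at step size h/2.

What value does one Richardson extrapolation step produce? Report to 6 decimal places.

6.470313

r = 2: numerator weight 4, denominator 3.
Numerator 4×A(h/2) − A(h) = 4×6.5324092070 − 6.7186967803 = 19.4109400477
Extrapolated: 19.4109400477 / 3 = 6.4703133492
Gap between inputs: 1.863e-01; correction applied: −0.0620958578.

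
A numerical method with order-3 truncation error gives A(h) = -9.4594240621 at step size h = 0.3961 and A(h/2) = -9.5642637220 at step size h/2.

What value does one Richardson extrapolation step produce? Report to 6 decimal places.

-9.579241

r = 3, so 2^r = 8.
A(h/2) − A(h) = -9.5642637220 − (-9.4594240621) = -0.1048396599
Divide by 2^3 − 1 = 7: (-0.1048396599)/7 = -0.0149770943
R = -9.5642637220 − 0.0149770943 = -9.5792408163
Correction |R − A(h/2)| = 1.498e-02; gap |A(h/2) − A(h)| = 1.048e-01.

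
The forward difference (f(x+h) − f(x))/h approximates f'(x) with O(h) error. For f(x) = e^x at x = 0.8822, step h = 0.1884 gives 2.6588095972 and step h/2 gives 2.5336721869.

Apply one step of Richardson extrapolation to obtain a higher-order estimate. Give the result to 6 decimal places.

Leading term ∝ h^1; use weight 2 = 2^1.
Weighted: 5.0673443738 − 2.6588095972 = 2.4085347766
Denominator 2 − 1 = 1.
Result: 2.4085347766
Gap between inputs: 1.251e-01; correction applied: −0.1251374103.

2.408535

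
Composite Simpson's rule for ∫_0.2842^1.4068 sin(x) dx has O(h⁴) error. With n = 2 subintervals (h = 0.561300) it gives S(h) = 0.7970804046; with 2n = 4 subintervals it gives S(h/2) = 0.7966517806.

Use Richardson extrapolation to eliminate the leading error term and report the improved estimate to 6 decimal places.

Error is O(h^4); halving h shrinks it by 2^4 = 16.
Numerator 16*A(h/2) − A(h) = 16*0.7966517806 − 0.7970804046 = 11.9493480850
Extrapolated: 11.9493480850 / 15 = 0.7966232057
Shift from A(h/2): −0.0000285749.

0.796623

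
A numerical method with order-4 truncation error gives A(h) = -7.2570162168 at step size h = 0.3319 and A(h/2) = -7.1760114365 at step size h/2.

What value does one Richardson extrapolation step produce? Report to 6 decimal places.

Leading term ∝ h^4; use weight 16 = 2^4.
16*(-7.1760114365) − (-7.2570162168) = -107.5591667672
R = (-107.5591667672)/15 = -7.1706111178

-7.170611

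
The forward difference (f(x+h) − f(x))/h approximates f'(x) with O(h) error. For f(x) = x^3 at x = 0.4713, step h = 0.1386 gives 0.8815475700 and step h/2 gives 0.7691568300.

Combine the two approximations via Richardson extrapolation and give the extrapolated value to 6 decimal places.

Error is O(h^1); halving h shrinks it by 2^1 = 2.
A(h/2) − A(h) = 0.7691568300 − 0.8815475700 = -0.1123907400
Divide by 2^1 − 1 = 1: (-0.1123907400)/1 = -0.1123907400
R = 0.7691568300 − 0.1123907400 = 0.6567660900
Shift from A(h/2): −0.1123907400.

0.656766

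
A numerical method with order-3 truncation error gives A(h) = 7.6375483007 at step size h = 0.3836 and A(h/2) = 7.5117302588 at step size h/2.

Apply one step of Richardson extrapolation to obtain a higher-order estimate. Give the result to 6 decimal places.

The method has order 3: 2^3 = 8.
Difference of the inputs: 7.5117302588 − 7.6375483007 = -0.1258180419
Correction (A(h/2) − A(h))/(8 − 1) = (-0.1258180419)/7 = -0.0179740060
R = A(h/2) + (A(h/2) − A(h))/7 = 7.5117302588 − 0.0179740060 = 7.4937562528

7.493756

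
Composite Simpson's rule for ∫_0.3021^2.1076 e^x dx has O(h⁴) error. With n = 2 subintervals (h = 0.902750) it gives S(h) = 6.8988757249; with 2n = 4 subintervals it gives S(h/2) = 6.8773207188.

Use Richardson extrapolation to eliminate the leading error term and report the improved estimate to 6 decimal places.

6.875884

Error is O(h^4); halving h shrinks it by 2^4 = 16.
16×6.8773207188 = 110.0371315008; 110.0371315008 − 6.8988757249 = 103.1382557759
R = 103.1382557759/15 = 6.8758837184
Shift from A(h/2): −0.0014370004.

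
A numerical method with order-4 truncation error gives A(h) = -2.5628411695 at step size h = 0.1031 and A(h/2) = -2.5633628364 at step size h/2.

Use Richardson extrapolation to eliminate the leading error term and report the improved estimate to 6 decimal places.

Error is O(h^4); halving h shrinks it by 2^4 = 16.
Top: 16(-2.5633628364) − (-2.5628411695) = -38.4509642129
Divide by 2^4 − 1 = 15.
So the Richardson estimate is -2.5633976142.

-2.563398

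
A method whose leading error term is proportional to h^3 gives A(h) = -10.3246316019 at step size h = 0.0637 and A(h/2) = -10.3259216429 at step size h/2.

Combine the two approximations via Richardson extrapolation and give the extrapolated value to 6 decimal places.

Order 3 gives 2^r = 8 and 2^r − 1 = 7.
Weighted: (-82.6073731432) − (-10.3246316019) = -72.2827415413
Divide by 2^3 − 1 = 7.
R = (-72.2827415413)/7 = -10.3261059345

-10.326106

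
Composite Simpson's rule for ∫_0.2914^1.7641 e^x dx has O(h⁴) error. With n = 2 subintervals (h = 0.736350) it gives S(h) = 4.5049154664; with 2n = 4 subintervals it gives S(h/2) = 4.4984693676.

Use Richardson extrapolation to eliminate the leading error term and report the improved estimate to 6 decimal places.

Leading term ∝ h^4; use weight 16 = 2^4.
Top: 16(4.4984693676) − (4.5049154664) = 67.4705944152
Extrapolated: 67.4705944152 / 15 = 4.4980396277

4.498040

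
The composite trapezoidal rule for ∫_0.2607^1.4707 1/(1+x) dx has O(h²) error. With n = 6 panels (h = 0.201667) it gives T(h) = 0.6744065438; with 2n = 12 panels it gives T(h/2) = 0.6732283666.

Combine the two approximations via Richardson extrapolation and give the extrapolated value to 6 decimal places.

Method order is 2; weight 2^2 = 4.
A(h/2) − A(h) = 0.6732283666 − 0.6744065438 = -0.0011781772
Divide by 2^2 − 1 = 3: (-0.0011781772)/3 = -0.0003927257
R = A(h/2) + (A(h/2) − A(h))/3 = 0.6732283666 − 0.0003927257 = 0.6728356409

0.672836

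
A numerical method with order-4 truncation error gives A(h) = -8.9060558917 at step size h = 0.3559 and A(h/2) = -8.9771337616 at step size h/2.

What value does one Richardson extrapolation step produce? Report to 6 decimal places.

-8.981872

r = 4, so 2^r = 16.
Weighted: (-143.6341401856) − (-8.9060558917) = -134.7280842939
Denominator 16 − 1 = 15.
Extrapolated: (-134.7280842939) / 15 = -8.9818722863
Gap between inputs: 7.108e-02; correction applied: −0.0047385247.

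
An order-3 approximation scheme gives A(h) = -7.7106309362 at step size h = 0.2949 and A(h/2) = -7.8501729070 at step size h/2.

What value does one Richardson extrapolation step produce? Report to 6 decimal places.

r = 3: numerator weight 8, denominator 7.
8×(-7.8501729070) − (-7.7106309362) = -55.0907523198
Divide by 2^3 − 1 = 7.
(8×(-7.8501729070) − (-7.7106309362))/(8 − 1) = -7.8701074743

-7.870107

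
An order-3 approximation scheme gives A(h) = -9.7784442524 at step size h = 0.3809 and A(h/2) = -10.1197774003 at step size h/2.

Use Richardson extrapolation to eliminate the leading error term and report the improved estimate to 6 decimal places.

-10.168539

Order 3 gives 2^r = 8 and 2^r − 1 = 7.
Numerator 8×A(h/2) − A(h) = 8×(-10.1197774003) − (-9.7784442524) = -71.1797749500
Divide by 2^3 − 1 = 7.
So the Richardson estimate is -10.1685392786.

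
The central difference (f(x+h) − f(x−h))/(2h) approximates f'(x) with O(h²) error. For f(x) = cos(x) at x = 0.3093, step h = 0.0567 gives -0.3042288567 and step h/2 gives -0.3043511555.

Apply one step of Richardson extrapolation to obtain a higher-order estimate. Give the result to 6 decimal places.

-0.304392

Leading term ∝ h^2; use weight 4 = 2^2.
A(h/2) − A(h) = -0.3043511555 − (-0.3042288567) = -0.0001222988
Divide by 2^2 − 1 = 3: (-0.0001222988)/3 = -0.0000407663
R = A(h/2) + (A(h/2) − A(h))/3 = -0.3043511555 − 0.0000407663 = -0.3043919218
Gap between inputs: 1.223e-04; correction applied: −0.0000407663.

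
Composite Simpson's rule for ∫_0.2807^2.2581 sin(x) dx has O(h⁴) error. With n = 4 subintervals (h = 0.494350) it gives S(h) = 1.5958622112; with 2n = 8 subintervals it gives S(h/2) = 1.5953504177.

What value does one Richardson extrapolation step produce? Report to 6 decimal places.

Leading term ∝ h^4; use weight 16 = 2^4.
Difference of the inputs: 1.5953504177 − 1.5958622112 = -0.0005117935
Divide by 2^4 − 1 = 15: (-0.0005117935)/15 = -0.0000341196
R = A(h/2) + (A(h/2) − A(h))/15 = 1.5953504177 − 0.0000341196 = 1.5953162981
Correction |R − A(h/2)| = 3.412e-05; gap |A(h/2) − A(h)| = 5.118e-04.

1.595316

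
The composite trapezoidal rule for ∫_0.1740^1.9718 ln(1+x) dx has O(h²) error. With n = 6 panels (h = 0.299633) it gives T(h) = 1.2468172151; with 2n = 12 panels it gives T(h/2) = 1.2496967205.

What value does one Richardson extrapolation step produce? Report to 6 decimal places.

Leading term ∝ h^2; use weight 4 = 2^2.
Difference of the inputs: 1.2496967205 − 1.2468172151 = 0.0028795054
Correction (A(h/2) − A(h))/(4 − 1) = 0.0028795054/3 = 0.0009598351
R = A(h/2) + (A(h/2) − A(h))/3 = 1.2496967205 + 0.0009598351 = 1.2506565556

1.250657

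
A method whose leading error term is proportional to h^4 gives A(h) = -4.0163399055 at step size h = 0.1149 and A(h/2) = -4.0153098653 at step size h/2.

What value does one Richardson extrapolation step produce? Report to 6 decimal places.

Order 4 gives 2^r = 16 and 2^r − 1 = 15.
Difference of the inputs: -4.0153098653 − (-4.0163399055) = 0.0010300402
Divide by 2^4 − 1 = 15: 0.0010300402/15 = 0.0000686693
R = A(h/2) + (A(h/2) − A(h))/15 = -4.0153098653 + 0.0000686693 = -4.0152411960

-4.015241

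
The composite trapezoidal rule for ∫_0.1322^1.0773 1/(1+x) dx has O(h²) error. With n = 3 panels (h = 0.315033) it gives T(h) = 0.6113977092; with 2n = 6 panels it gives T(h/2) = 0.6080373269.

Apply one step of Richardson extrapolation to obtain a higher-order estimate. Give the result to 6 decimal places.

The method has order 2: 2^2 = 4.
Top: 4(0.6080373269) − (0.6113977092) = 1.8207515984
Extrapolated: 1.8207515984 / 3 = 0.6069171995

0.606917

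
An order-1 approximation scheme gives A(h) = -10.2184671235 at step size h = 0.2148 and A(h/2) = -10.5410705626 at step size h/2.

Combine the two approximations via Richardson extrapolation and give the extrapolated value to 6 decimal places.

-10.863674

Error is O(h^1); halving h shrinks it by 2^1 = 2.
Top: 2(-10.5410705626) − (-10.2184671235) = -10.8636740017
Denominator 2 − 1 = 1.
(2·(-10.5410705626) − (-10.2184671235))/(2 − 1) = -10.8636740017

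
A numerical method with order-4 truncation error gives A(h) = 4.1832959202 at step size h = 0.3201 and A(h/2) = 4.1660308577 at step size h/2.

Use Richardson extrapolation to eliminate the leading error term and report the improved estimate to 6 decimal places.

4.164880

Leading term ∝ h^4; use weight 16 = 2^4.
16·4.1660308577 − 4.1832959202 = 62.4731978030
Denominator 16 − 1 = 15.
62.4731978030 ÷ 15 = 4.1648798535
Correction |R − A(h/2)| = 1.151e-03; gap |A(h/2) − A(h)| = 1.727e-02.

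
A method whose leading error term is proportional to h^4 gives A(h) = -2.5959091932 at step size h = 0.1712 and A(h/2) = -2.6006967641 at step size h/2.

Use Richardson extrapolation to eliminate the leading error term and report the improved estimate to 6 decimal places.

-2.601016

Method order is 4; weight 2^4 = 16.
Weighted: (-41.6111482256) − (-2.5959091932) = -39.0152390324
(-39.0152390324) ÷ 15 = -2.6010159355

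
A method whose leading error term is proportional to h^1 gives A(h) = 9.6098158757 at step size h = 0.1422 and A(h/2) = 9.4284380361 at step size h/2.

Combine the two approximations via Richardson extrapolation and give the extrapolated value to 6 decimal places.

Leading term ∝ h^1; use weight 2 = 2^1.
2*9.4284380361 − 9.6098158757 = 9.2470601965
(2*9.4284380361 − 9.6098158757)/(2 − 1) = 9.2470601965

9.247060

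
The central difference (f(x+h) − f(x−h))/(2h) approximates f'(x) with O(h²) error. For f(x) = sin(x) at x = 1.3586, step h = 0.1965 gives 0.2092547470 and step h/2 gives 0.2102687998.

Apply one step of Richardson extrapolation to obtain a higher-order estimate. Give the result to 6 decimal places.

0.210607

The method has order 2: 2^2 = 4.
Difference of the inputs: 0.2102687998 − 0.2092547470 = 0.0010140528
Correction (A(h/2) − A(h))/(4 − 1) = 0.0010140528/3 = 0.0003380176
R = A(h/2) + (A(h/2) − A(h))/3 = 0.2102687998 + 0.0003380176 = 0.2106068174
Correction |R − A(h/2)| = 3.380e-04; gap |A(h/2) − A(h)| = 1.014e-03.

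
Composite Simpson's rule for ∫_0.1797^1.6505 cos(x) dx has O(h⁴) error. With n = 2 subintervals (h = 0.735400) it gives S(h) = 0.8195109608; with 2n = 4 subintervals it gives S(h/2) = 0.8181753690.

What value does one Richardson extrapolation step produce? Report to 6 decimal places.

0.818086

The method has order 4: 2^4 = 16.
A(h/2) − A(h) = 0.8181753690 − 0.8195109608 = -0.0013355918
Divide by 2^4 − 1 = 15: (-0.0013355918)/15 = -0.0000890395
R = A(h/2) + (A(h/2) − A(h))/15 = 0.8181753690 − 0.0000890395 = 0.8180863295
Gap between inputs: 1.336e-03; correction applied: −0.0000890395.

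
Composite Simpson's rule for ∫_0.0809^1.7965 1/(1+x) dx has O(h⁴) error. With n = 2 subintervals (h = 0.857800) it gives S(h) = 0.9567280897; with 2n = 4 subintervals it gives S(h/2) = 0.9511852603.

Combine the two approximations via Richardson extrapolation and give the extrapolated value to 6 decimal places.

0.950816

The method has order 4: 2^4 = 16.
2^4·A(h/2) = 15.2189641648; minus A(h) gives 14.2622360751.
(16·0.9511852603 − 0.9567280897)/(16 − 1) = 0.9508157383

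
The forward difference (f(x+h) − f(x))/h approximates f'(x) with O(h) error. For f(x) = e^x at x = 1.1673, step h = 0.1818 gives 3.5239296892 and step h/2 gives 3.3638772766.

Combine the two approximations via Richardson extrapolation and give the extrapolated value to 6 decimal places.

3.203825

Error is O(h^1); halving h shrinks it by 2^1 = 2.
Weighted: 6.7277545532 − 3.5239296892 = 3.2038248640
R = 3.2038248640/1 = 3.2038248640
Correction |R − A(h/2)| = 1.601e-01; gap |A(h/2) − A(h)| = 1.601e-01.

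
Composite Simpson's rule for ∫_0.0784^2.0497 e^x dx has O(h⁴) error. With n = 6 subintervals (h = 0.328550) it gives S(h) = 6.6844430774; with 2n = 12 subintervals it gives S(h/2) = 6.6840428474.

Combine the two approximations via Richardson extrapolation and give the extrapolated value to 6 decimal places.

Error is O(h^4); halving h shrinks it by 2^4 = 16.
Top: 16(6.6840428474) − (6.6844430774) = 100.2602424810
Denominator 16 − 1 = 15.
So the Richardson estimate is 6.6840161654.
Correction |R − A(h/2)| = 2.668e-05; gap |A(h/2) − A(h)| = 4.002e-04.

6.684016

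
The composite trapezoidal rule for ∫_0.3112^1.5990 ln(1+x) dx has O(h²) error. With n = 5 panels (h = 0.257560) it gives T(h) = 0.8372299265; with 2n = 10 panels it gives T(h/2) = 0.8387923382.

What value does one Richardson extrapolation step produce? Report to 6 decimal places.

0.839313

Method order is 2; weight 2^2 = 4.
2^2 × A(h/2) = 3.3551693528; minus A(h) gives 2.5179394263.
R = 2.5179394263/3 = 0.8393131421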